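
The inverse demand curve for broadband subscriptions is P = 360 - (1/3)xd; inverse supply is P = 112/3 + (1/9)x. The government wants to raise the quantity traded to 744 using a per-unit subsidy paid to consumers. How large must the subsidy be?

At x = 744, from the demand curve buyers pay Pb = 360 − (1/3)·744 = 112; from the supply curve sellers need Ps = 112/3 + (1/9)·744 = 120.
The subsidy must fill the gap: s = Ps − Pb = 120 − 112 = 8.

Required subsidy s = 8 per unit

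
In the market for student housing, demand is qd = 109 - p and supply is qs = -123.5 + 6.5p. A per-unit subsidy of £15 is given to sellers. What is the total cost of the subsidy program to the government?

Government cost = £1365

Pre-subsidy: 109 - p = -123.5 + 6.5p gives p* = 31, q* = 78.
With the subsidy, sellers receive ps = pb + 15 for each unit, where pb is the price buyers pay.
Supply in terms of pb becomes qs = -123.5 + 6.5(pb + 15) = -26 + 6.5pb. Setting this equal to demand: 109 - pb = -26 + 6.5pb, so pb = 18.
Sellers receive ps = 18 + 15 = 33; q' = 109 − 1·18 = 91.
Government outlay = subsidy × quantity = 15 × 91 = 1365.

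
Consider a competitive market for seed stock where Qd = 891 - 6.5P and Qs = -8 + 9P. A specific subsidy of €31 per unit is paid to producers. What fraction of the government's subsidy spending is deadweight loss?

DWL / government spending = 117/1262

Pre-subsidy: 891 - 6.5P = -8 + 9P gives P* = 58, Q* = 514.
With the subsidy, sellers receive Ps = Pb + 31 for each unit, where Pb is the price buyers pay.
Supply in terms of Pb becomes Qs = -8 + 9(Pb + 31) = 271 + 9Pb. Setting this equal to demand: 891 - 6.5Pb = 271 + 9Pb, so Pb = 40.
Sellers receive Ps = 40 + 31 = 71; Q' = 891 − 6.5·40 = 631.
ΔCS = ½(514 + 631)(58 − 40) = 10305; ΔPS = ½(514 + 631)(71 − 58) = 7442.5.
Government spending = 31 × 631 = 19561.
DWL = ½ × 31 × (631 − 514) = 1813.5; fraction = 1813.5 / 19561 = 117/1262.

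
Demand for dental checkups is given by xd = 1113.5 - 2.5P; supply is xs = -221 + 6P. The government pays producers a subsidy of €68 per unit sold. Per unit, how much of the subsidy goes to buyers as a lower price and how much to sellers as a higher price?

Pre-subsidy: 1113.5 - 2.5P = -221 + 6P gives P* = 157, x* = 721.
With the subsidy, sellers receive Ps = Pb + 68 for each unit, where Pb is the price buyers pay.
Supply in terms of Pb becomes xs = -221 + 6(Pb + 68) = 187 + 6Pb. Setting this equal to demand: 1113.5 - 2.5Pb = 187 + 6Pb, so Pb = 109.
Sellers receive Ps = 109 + 68 = 177; x' = 1113.5 − 2.5·109 = 841.
Buyers' price falls by P* − Pb = 157 − 109 = 48; sellers' price rises by Ps − P* = 177 − 157 = 20.

Buyers gain €48 per unit; sellers gain €20 per unit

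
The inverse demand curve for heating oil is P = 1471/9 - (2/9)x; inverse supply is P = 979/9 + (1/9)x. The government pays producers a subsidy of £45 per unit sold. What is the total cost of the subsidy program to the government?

Government cost = £13455

Pre-subsidy: 1471/9 - (2/9)x = 979/9 + (1/9)x gives x* = 164 and P* = 127.
With the subsidy, sellers receive Ps = Pb + 45 for each unit, where Pb is the price buyers pay.
On the curves, Pb = 1471/9 - (2/9)x and Ps = 979/9 + (1/9)x; the wedge Ps − Pb = 45 gives 979/9 + (1/9)x − (1471/9 - (2/9)x) = 45, so x' = 299.
Then Pb = 1471/9 − (2/9)·299 = 97 and Ps = 979/9 + (1/9)·299 = 142.
Government outlay = subsidy × quantity = 45 × 299 = 13455.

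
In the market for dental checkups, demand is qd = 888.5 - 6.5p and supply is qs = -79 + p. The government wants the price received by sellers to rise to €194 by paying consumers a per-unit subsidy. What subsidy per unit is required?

Required subsidy s = €75 per unit

At a seller price of 194, quantity supplied is -79 + 1·194 = 115.
Buyers absorb 115 only when they pay pb with 888.5 − 6.5·pb = 115, i.e. pb = 119.
s = ps − pb = 194 − 119 = 75.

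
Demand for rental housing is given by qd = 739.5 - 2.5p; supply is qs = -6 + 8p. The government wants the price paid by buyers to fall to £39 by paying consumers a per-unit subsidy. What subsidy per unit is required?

Required subsidy s = £42 per unit

At a buyer price of 39, quantity demanded is 739.5 − 2.5·39 = 642.
Sellers supply 642 only when they receive ps with -6 + 8·ps = 642, i.e. ps = 81.
s = ps − pb = 81 − 39 = 42.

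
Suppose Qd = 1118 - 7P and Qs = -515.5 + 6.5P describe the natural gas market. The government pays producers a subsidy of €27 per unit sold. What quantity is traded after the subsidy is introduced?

Q' = 362

Pre-subsidy: 1118 - 7P = -515.5 + 6.5P gives P* = 121, Q* = 271.
With the subsidy, sellers receive Ps = Pb + 27 for each unit, where Pb is the price buyers pay.
Supply in terms of Pb becomes Qs = -515.5 + 6.5(Pb + 27) = -340 + 6.5Pb. Setting this equal to demand: 1118 - 7Pb = -340 + 6.5Pb, so Pb = 108.
Sellers receive Ps = 108 + 27 = 135; Q' = 1118 − 7·108 = 362.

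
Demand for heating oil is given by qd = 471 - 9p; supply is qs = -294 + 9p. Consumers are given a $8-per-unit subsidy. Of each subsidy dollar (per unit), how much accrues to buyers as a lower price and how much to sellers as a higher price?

Buyers gain $4 per unit; sellers gain $4 per unit

Pre-subsidy: 471 - 9p = -294 + 9p gives p* = 42.5, q* = 88.5.
With the rebate, buyers effectively pay pb = ps − 8, where ps is the price sellers receive.
Demand in terms of ps becomes qd = 471 − 9(ps − 8) = 543 - 9ps. Setting this equal to supply: 543 - 9ps = -294 + 9ps, so ps = 46.5.
Buyers pay pb = 46.5 − 8 = 38.5; q' = -294 + 9·46.5 = 124.5.
Buyers' price falls by p* − pb = 42.5 − 38.5 = 4; sellers' price rises by ps − p* = 46.5 − 42.5 = 4.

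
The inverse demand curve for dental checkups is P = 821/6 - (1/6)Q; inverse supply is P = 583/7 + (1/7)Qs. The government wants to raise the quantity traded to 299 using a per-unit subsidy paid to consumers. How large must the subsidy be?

Required subsidy s = 39 per unit

At Q = 299, from the demand curve buyers pay Pb = 821/6 − (1/6)·299 = 87; from the supply curve sellers need Ps = 583/7 + (1/7)·299 = 126.
The subsidy must fill the gap: s = Ps − Pb = 126 − 87 = 39.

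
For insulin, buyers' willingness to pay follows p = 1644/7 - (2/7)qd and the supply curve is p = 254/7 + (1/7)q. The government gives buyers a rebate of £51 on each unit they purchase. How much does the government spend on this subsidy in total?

Government cost = £29699

Pre-subsidy: 1644/7 - (2/7)q = 254/7 + (1/7)q gives q* = 1390/3 and p* = 2152/21.
With the rebate, buyers effectively pay pb = ps − 51, where ps is the price sellers receive.
On the curves, pb = 1644/7 - (2/7)q and ps = 254/7 + (1/7)q; the wedge ps − pb = 51 gives 254/7 + (1/7)q − (1644/7 - (2/7)q) = 51, so q' = 1747/3.
Then pb = 1644/7 − (2/7)·(1747/3) = 1438/21 and ps = 254/7 + (1/7)·(1747/3) = 2509/21.
Government outlay = subsidy × quantity = 51 × 1747/3 = 29699.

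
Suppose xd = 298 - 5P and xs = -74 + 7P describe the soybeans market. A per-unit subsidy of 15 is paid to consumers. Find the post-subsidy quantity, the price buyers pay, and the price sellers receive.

Pre-subsidy: 298 - 5P = -74 + 7P gives P* = 31, x* = 143.
With the rebate, buyers effectively pay Pb = Ps − 15, where Ps is the price sellers receive.
Demand in terms of Ps becomes xd = 298 − 5(Ps − 15) = 373 - 5Ps. Setting this equal to supply: 373 - 5Ps = -74 + 7Ps, so Ps = 37.25.
Buyers pay Pb = 37.25 − 15 = 22.25; x' = -74 + 7·37.25 = 186.75.

x' = 186.75; buyers pay 22.25; sellers receive 37.25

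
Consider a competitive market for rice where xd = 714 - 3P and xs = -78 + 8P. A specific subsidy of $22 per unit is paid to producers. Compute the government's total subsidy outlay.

Pre-subsidy: 714 - 3P = -78 + 8P gives P* = 72, x* = 498.
With the subsidy, sellers receive Ps = Pb + 22 for each unit, where Pb is the price buyers pay.
Supply in terms of Pb becomes xs = -78 + 8(Pb + 22) = 98 + 8Pb. Setting this equal to demand: 714 - 3Pb = 98 + 8Pb, so Pb = 56.
Sellers receive Ps = 56 + 22 = 78; x' = 714 − 3·56 = 546.
Government outlay = subsidy × quantity = 22 × 546 = 12012.

Government cost = $12012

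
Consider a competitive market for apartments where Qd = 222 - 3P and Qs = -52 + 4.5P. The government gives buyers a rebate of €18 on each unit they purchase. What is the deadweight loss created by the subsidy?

Pre-subsidy: 222 - 3P = -52 + 4.5P gives P* = 548/15, Q* = 112.4.
With the rebate, buyers effectively pay Pb = Ps − 18, where Ps is the price sellers receive.
Demand in terms of Ps becomes Qd = 222 − 3(Ps − 18) = 276 - 3Ps. Setting this equal to supply: 276 - 3Ps = -52 + 4.5Ps, so Ps = 656/15.
Buyers pay Pb = 656/15 − 18 = 386/15; Q' = -52 + 4.5·(656/15) = 144.8.
The subsidy expands output by 144.8 − 112.4 = 32.4 past the efficient level; on those units the gap between marginal cost and willingness to pay runs from 0 up to 18.
DWL = ½ × 18 × 32.4 = 291.6.

Deadweight loss = €291.6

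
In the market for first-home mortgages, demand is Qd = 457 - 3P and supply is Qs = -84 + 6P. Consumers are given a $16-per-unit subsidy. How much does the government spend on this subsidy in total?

Government cost = 14816/3

Pre-subsidy: 457 - 3P = -84 + 6P gives P* = 541/9, Q* = 830/3.
With the rebate, buyers effectively pay Pb = Ps − 16, where Ps is the price sellers receive.
Demand in terms of Ps becomes Qd = 457 − 3(Ps − 16) = 505 - 3Ps. Setting this equal to supply: 505 - 3Ps = -84 + 6Ps, so Ps = 589/9.
Buyers pay Pb = 589/9 − 16 = 445/9; Q' = -84 + 6·(589/9) = 926/3.
Government outlay = subsidy × quantity = 16 × 926/3 = 14816/3.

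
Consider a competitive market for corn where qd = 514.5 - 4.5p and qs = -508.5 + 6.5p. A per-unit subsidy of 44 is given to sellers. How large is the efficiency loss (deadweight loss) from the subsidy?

Deadweight loss = 2574

Pre-subsidy: 514.5 - 4.5p = -508.5 + 6.5p gives p* = 93, q* = 96.
With the subsidy, sellers receive ps = pb + 44 for each unit, where pb is the price buyers pay.
Supply in terms of pb becomes qs = -508.5 + 6.5(pb + 44) = -222.5 + 6.5pb. Setting this equal to demand: 514.5 - 4.5pb = -222.5 + 6.5pb, so pb = 67.
Sellers receive ps = 67 + 44 = 111; q' = 514.5 − 4.5·67 = 213.
The subsidy expands output by 213 − 96 = 117 past the efficient level; on those units the gap between marginal cost and willingness to pay runs from 0 up to 44.
DWL = ½ × 44 × 117 = 2574.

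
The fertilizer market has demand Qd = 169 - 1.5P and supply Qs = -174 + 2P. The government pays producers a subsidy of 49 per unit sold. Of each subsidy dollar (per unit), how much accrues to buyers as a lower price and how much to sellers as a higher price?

Buyers gain 28 per unit; sellers gain 21 per unit

Pre-subsidy: 169 - 1.5P = -174 + 2P gives P* = 98, Q* = 22.
With the subsidy, sellers receive Ps = Pb + 49 for each unit, where Pb is the price buyers pay.
Supply in terms of Pb becomes Qs = -174 + 2(Pb + 49) = -76 + 2Pb. Setting this equal to demand: 169 - 1.5Pb = -76 + 2Pb, so Pb = 70.
Sellers receive Ps = 70 + 49 = 119; Q' = 169 − 1.5·70 = 64.
Buyers' price falls by P* − Pb = 98 − 70 = 28; sellers' price rises by Ps − P* = 119 − 98 = 21.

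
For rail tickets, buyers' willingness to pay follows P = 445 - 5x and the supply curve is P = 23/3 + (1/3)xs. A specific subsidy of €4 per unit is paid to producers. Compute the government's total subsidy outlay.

Pre-subsidy: 445 - 5x = 23/3 + (1/3)x gives x* = 82 and P* = 35.
With the subsidy, sellers receive Ps = Pb + 4 for each unit, where Pb is the price buyers pay.
On the curves, Pb = 445 - 5x and Ps = 23/3 + (1/3)x; the wedge Ps − Pb = 4 gives 23/3 + (1/3)x − (445 - 5x) = 4, so x' = 82.75.
Then Pb = 445 − 5·82.75 = 31.25 and Ps = 23/3 + (1/3)·82.75 = 35.25.
Government outlay = subsidy × quantity = 4 × 82.75 = 331.

Government cost = €331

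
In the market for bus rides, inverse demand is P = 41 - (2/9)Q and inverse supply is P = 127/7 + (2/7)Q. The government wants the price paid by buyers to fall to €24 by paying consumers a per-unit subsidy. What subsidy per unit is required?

Required subsidy s = €16 per unit

At a buyer price of 24, quantity demanded is 184.5 − 4.5·24 = 76.5.
Sellers supply 76.5 only when they receive Ps = 127/7 + (2/7)·76.5 = 40.
s = Ps − Pb = 40 − 24 = 16.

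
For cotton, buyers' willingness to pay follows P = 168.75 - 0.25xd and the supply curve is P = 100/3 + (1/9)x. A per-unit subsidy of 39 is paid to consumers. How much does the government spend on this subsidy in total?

Pre-subsidy: 168.75 - 0.25x = 100/3 + (1/9)x gives x* = 375 and P* = 75.
With the rebate, buyers effectively pay Pb = Ps − 39, where Ps is the price sellers receive.
On the curves, Pb = 168.75 - 0.25x and Ps = 100/3 + (1/9)x; the wedge Ps − Pb = 39 gives 100/3 + (1/9)x − (168.75 - 0.25x) = 39, so x' = 483.
Then Pb = 168.75 − 0.25·483 = 48 and Ps = 100/3 + (1/9)·483 = 87.
Government outlay = subsidy × quantity = 39 × 483 = 18837.

Government cost = 18837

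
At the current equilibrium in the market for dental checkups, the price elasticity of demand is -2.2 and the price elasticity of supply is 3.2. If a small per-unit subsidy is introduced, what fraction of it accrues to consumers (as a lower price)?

Consumer share = 16/27

For a small subsidy around the equilibrium, the benefit split depends on the relative slopes, which at a point are proportional to the elasticities.
Buyer share = εs/(εs + |εd|) = 3.2/(3.2 + 2.2) = 16/27; seller share = |εd|/(εs + |εd|) = 11/27.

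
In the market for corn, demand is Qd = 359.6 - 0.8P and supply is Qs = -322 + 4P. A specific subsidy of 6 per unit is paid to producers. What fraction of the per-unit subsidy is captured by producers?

Producer share = 1/6

Pre-subsidy: 359.6 - 0.8P = -322 + 4P gives P* = 142, Q* = 246.
With the subsidy, sellers receive Ps = Pb + 6 for each unit, where Pb is the price buyers pay.
Supply in terms of Pb becomes Qs = -322 + 4(Pb + 6) = -298 + 4Pb. Setting this equal to demand: 359.6 - 0.8Pb = -298 + 4Pb, so Pb = 137.
Sellers receive Ps = 137 + 6 = 143; Q' = 359.6 − 0.8·137 = 250.
Buyers' price falls by P* − Pb = 142 − 137 = 5; sellers' price rises by Ps − P* = 143 − 142 = 1.
So producers capture 1/6 = 1/6 of each unit of subsidy.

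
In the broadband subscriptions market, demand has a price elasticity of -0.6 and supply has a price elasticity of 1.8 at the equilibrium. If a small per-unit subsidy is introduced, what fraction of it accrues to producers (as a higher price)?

Producer share = 0.25

For a small subsidy around the equilibrium, the benefit split depends on the relative slopes, which at a point are proportional to the elasticities.
Buyer share = εs/(εs + |εd|) = 1.8/(1.8 + 0.6) = 0.75; seller share = |εd|/(εs + |εd|) = 0.25.
So producers capture 0.25 of the subsidy.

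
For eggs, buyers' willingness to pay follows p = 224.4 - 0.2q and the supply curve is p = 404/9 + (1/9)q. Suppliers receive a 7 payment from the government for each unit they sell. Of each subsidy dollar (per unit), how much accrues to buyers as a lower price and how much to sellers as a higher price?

Buyers gain 4.5 per unit; sellers gain 2.5 per unit

Pre-subsidy: 224.4 - 0.2q = 404/9 + (1/9)q gives q* = 577 and p* = 109.
With the subsidy, sellers receive ps = pb + 7 for each unit, where pb is the price buyers pay.
On the curves, pb = 224.4 - 0.2q and ps = 404/9 + (1/9)q; the wedge ps − pb = 7 gives 404/9 + (1/9)q − (224.4 - 0.2q) = 7, so q' = 599.5.
Then pb = 224.4 − 0.2·599.5 = 104.5 and ps = 404/9 + (1/9)·599.5 = 111.5.
Buyers' price falls by p* − pb = 109 − 104.5 = 4.5; sellers' price rises by ps − p* = 111.5 − 109 = 2.5.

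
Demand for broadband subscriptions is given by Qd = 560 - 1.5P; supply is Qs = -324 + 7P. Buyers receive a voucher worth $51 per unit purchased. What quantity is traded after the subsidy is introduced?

Q' = 467

Pre-subsidy: 560 - 1.5P = -324 + 7P gives P* = 104, Q* = 404.
With the rebate, buyers effectively pay Pb = Ps − 51, where Ps is the price sellers receive.
Demand in terms of Ps becomes Qd = 560 − 1.5(Ps − 51) = 636.5 - 1.5Ps. Setting this equal to supply: 636.5 - 1.5Ps = -324 + 7Ps, so Ps = 113.
Buyers pay Pb = 113 − 51 = 62; Q' = -324 + 7·113 = 467.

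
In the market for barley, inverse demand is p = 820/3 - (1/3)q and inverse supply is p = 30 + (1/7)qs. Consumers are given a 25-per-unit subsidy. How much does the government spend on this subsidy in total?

Government cost = 14087.5

Pre-subsidy: 820/3 - (1/3)q = 30 + (1/7)q gives q* = 511 and p* = 103.
With the rebate, buyers effectively pay pb = ps − 25, where ps is the price sellers receive.
On the curves, pb = 820/3 - (1/3)q and ps = 30 + (1/7)q; the wedge ps − pb = 25 gives 30 + (1/7)q − (820/3 - (1/3)q) = 25, so q' = 563.5.
Then pb = 820/3 − (1/3)·563.5 = 85.5 and ps = 30 + (1/7)·563.5 = 110.5.
Government outlay = subsidy × quantity = 25 × 563.5 = 14087.5.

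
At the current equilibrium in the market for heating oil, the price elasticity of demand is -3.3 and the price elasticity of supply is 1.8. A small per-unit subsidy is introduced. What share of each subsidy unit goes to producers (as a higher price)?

For a small subsidy around the equilibrium, the benefit split depends on the relative slopes, which at a point are proportional to the elasticities.
Buyer share = εs/(εs + |εd|) = 1.8/(1.8 + 3.3) = 6/17; seller share = |εd|/(εs + |εd|) = 11/17.
So producers capture 11/17 of the subsidy.

Producer share = 11/17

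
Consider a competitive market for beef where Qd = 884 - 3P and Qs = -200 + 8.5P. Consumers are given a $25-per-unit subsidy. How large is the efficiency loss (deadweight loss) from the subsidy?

Deadweight loss = 31875/46

Pre-subsidy: 884 - 3P = -200 + 8.5P gives P* = 2168/23, Q* = 13828/23.
With the rebate, buyers effectively pay Pb = Ps − 25, where Ps is the price sellers receive.
Demand in terms of Ps becomes Qd = 884 − 3(Ps − 25) = 959 - 3Ps. Setting this equal to supply: 959 - 3Ps = -200 + 8.5Ps, so Ps = 2318/23.
Buyers pay Pb = 2318/23 − 25 = 1743/23; Q' = -200 + 8.5·(2318/23) = 15103/23.
The subsidy expands output by 15103/23 − 13828/23 = 1275/23 past the efficient level; on those units the gap between marginal cost and willingness to pay runs from 0 up to 25.
DWL = ½ × 25 × 1275/23 = 31875/46.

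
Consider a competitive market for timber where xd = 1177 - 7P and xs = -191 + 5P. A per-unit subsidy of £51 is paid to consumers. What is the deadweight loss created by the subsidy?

Pre-subsidy: 1177 - 7P = -191 + 5P gives P* = 114, x* = 379.
With the rebate, buyers effectively pay Pb = Ps − 51, where Ps is the price sellers receive.
Demand in terms of Ps becomes xd = 1177 − 7(Ps − 51) = 1534 - 7Ps. Setting this equal to supply: 1534 - 7Ps = -191 + 5Ps, so Ps = 143.75.
Buyers pay Pb = 143.75 − 51 = 92.75; x' = -191 + 5·143.75 = 527.75.
The subsidy expands output by 527.75 − 379 = 148.75 past the efficient level; on those units the gap between marginal cost and willingness to pay runs from 0 up to 51.
DWL = ½ × 51 × 148.75 = 3793.125.

Deadweight loss = £3793.125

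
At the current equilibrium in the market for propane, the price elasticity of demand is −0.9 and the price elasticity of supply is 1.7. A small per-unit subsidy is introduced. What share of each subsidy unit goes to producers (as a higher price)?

Producer share = 9/26

For a small subsidy around the equilibrium, the benefit split depends on the relative slopes, which at a point are proportional to the elasticities.
Buyer share = εs/(εs + |εd|) = 1.7/(1.7 + 0.9) = 17/26; seller share = |εd|/(εs + |εd|) = 9/26.
So producers capture 9/26 of the subsidy.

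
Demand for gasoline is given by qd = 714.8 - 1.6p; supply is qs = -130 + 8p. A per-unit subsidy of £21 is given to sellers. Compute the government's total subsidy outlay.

Government cost = £12642

Pre-subsidy: 714.8 - 1.6p = -130 + 8p gives p* = 88, q* = 574.
With the subsidy, sellers receive ps = pb + 21 for each unit, where pb is the price buyers pay.
Supply in terms of pb becomes qs = -130 + 8(pb + 21) = 38 + 8pb. Setting this equal to demand: 714.8 - 1.6pb = 38 + 8pb, so pb = 70.5.
Sellers receive ps = 70.5 + 21 = 91.5; q' = 714.8 − 1.6·70.5 = 602.
Government outlay = subsidy × quantity = 21 × 602 = 12642.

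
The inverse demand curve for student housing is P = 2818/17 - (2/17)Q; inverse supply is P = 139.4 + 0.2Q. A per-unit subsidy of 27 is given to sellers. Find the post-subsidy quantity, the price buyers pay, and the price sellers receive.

Pre-subsidy: 2818/17 - (2/17)Q = 139.4 + 0.2Q gives Q* = 83 and P* = 156.
With the subsidy, sellers receive Ps = Pb + 27 for each unit, where Pb is the price buyers pay.
On the curves, Pb = 2818/17 - (2/17)Q and Ps = 139.4 + 0.2Q; the wedge Ps − Pb = 27 gives 139.4 + 0.2Q − (2818/17 - (2/17)Q) = 27, so Q' = 168.
Then Pb = 2818/17 − (2/17)·168 = 146 and Ps = 139.4 + 0.2·168 = 173.

Q' = 168; buyers pay 146; sellers receive 173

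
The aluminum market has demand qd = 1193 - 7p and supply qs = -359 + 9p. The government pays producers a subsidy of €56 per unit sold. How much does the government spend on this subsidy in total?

Pre-subsidy: 1193 - 7p = -359 + 9p gives p* = 97, q* = 514.
With the subsidy, sellers receive ps = pb + 56 for each unit, where pb is the price buyers pay.
Supply in terms of pb becomes qs = -359 + 9(pb + 56) = 145 + 9pb. Setting this equal to demand: 1193 - 7pb = 145 + 9pb, so pb = 65.5.
Sellers receive ps = 65.5 + 56 = 121.5; q' = 1193 − 7·65.5 = 734.5.
Government outlay = subsidy × quantity = 56 × 734.5 = 41132.

Government cost = €41132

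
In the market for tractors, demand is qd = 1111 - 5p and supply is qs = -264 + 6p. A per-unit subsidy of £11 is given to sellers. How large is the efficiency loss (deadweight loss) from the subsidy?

Pre-subsidy: 1111 - 5p = -264 + 6p gives p* = 125, q* = 486.
With the subsidy, sellers receive ps = pb + 11 for each unit, where pb is the price buyers pay.
Supply in terms of pb becomes qs = -264 + 6(pb + 11) = -198 + 6pb. Setting this equal to demand: 1111 - 5pb = -198 + 6pb, so pb = 119.
Sellers receive ps = 119 + 11 = 130; q' = 1111 − 5·119 = 516.
The subsidy expands output by 516 − 486 = 30 past the efficient level; on those units the gap between marginal cost and willingness to pay runs from 0 up to 11.
DWL = ½ × 11 × 30 = 165.

Deadweight loss = £165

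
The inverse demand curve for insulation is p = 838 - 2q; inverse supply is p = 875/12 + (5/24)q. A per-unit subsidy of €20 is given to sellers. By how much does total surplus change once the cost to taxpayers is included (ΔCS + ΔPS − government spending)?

Pre-subsidy: 838 - 2q = 875/12 + (5/24)q gives q* = 18362/53 and p* = 7690/53.
With the subsidy, sellers receive ps = pb + 20 for each unit, where pb is the price buyers pay.
On the curves, pb = 838 - 2q and ps = 875/12 + (5/24)q; the wedge ps − pb = 20 gives 875/12 + (5/24)q − (838 - 2q) = 20, so q' = 18842/53.
Then pb = 838 − 2·(18842/53) = 6730/53 and ps = 875/12 + (5/24)·(18842/53) = 7790/53.
ΔCS = ½(18362/53 + 18842/53)(7690/53 − 6730/53) = 17857920/2809; ΔPS = ½(18362/53 + 18842/53)(7790/53 − 7690/53) = 1860200/2809.
Government spending = 20 × 18842/53 = 376840/53.
Net change = 17857920/2809 + 1860200/2809 − 376840/53 = -4800/53. The loss equals the DWL triangle ½·20·480/53.

Net change in total surplus = -4800/53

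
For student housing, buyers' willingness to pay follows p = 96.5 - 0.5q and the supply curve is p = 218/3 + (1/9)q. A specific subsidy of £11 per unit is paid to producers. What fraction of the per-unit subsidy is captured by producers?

Producer share = 2/11

Pre-subsidy: 96.5 - 0.5q = 218/3 + (1/9)q gives q* = 39 and p* = 77.
With the subsidy, sellers receive ps = pb + 11 for each unit, where pb is the price buyers pay.
On the curves, pb = 96.5 - 0.5q and ps = 218/3 + (1/9)q; the wedge ps − pb = 11 gives 218/3 + (1/9)q − (96.5 - 0.5q) = 11, so q' = 57.
Then pb = 96.5 − 0.5·57 = 68 and ps = 218/3 + (1/9)·57 = 79.
Buyers' price falls by p* − pb = 77 − 68 = 9; sellers' price rises by ps − p* = 79 − 77 = 2.
So producers capture 2/11 = 2/11 of each unit of subsidy.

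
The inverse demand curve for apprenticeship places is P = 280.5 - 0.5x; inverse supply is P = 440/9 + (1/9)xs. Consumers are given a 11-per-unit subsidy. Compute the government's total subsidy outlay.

Pre-subsidy: 280.5 - 0.5x = 440/9 + (1/9)x gives x* = 379 and P* = 91.
With the rebate, buyers effectively pay Pb = Ps − 11, where Ps is the price sellers receive.
On the curves, Pb = 280.5 - 0.5x and Ps = 440/9 + (1/9)x; the wedge Ps − Pb = 11 gives 440/9 + (1/9)x − (280.5 - 0.5x) = 11, so x' = 397.
Then Pb = 280.5 − 0.5·397 = 82 and Ps = 440/9 + (1/9)·397 = 93.
Government outlay = subsidy × quantity = 11 × 397 = 4367.

Government cost = 4367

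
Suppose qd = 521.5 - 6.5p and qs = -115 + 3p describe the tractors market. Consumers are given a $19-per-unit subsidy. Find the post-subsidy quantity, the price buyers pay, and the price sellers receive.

Pre-subsidy: 521.5 - 6.5p = -115 + 3p gives p* = 67, q* = 86.
With the rebate, buyers effectively pay pb = ps − 19, where ps is the price sellers receive.
Demand in terms of ps becomes qd = 521.5 − 6.5(ps − 19) = 645 - 6.5ps. Setting this equal to supply: 645 - 6.5ps = -115 + 3ps, so ps = 80.
Buyers pay pb = 80 − 19 = 61; q' = -115 + 3·80 = 125.

q' = 125; buyers pay $61; sellers receive $80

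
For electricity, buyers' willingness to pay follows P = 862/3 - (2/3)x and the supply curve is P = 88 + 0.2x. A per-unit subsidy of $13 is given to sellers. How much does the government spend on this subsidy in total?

Government cost = $3185

Pre-subsidy: 862/3 - (2/3)x = 88 + 0.2x gives x* = 230 and P* = 134.
With the subsidy, sellers receive Ps = Pb + 13 for each unit, where Pb is the price buyers pay.
On the curves, Pb = 862/3 - (2/3)x and Ps = 88 + 0.2x; the wedge Ps − Pb = 13 gives 88 + 0.2x − (862/3 - (2/3)x) = 13, so x' = 245.
Then Pb = 862/3 − (2/3)·245 = 124 and Ps = 88 + 0.2·245 = 137.
Government outlay = subsidy × quantity = 13 × 245 = 3185.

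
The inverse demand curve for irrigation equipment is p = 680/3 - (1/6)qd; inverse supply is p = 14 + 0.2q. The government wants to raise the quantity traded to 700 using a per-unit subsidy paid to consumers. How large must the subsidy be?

Required subsidy s = 44 per unit

At q = 700, from the demand curve buyers pay pb = 680/3 − (1/6)·700 = 110; from the supply curve sellers need ps = 14 + 0.2·700 = 154.
The subsidy must fill the gap: s = ps − pb = 154 − 110 = 44.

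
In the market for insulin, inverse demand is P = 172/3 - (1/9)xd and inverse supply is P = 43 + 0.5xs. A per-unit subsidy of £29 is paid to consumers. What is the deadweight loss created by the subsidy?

Pre-subsidy: 172/3 - (1/9)x = 43 + 0.5x gives x* = 258/11 and P* = 602/11.
With the rebate, buyers effectively pay Pb = Ps − 29, where Ps is the price sellers receive.
On the curves, Pb = 172/3 - (1/9)x and Ps = 43 + 0.5x; the wedge Ps − Pb = 29 gives 43 + 0.5x − (172/3 - (1/9)x) = 29, so x' = 780/11.
Then Pb = 172/3 − (1/9)·(780/11) = 544/11 and Ps = 43 + 0.5·(780/11) = 863/11.
The subsidy expands output by 780/11 − 258/11 = 522/11 past the efficient level; on those units the gap between marginal cost and willingness to pay runs from 0 up to 29.
DWL = ½ × 29 × 522/11 = 7569/11.

Deadweight loss = 7569/11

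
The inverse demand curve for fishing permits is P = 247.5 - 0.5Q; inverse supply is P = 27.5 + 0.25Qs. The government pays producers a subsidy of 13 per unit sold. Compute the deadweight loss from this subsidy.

Pre-subsidy: 247.5 - 0.5Q = 27.5 + 0.25Q gives Q* = 880/3 and P* = 605/6.
With the subsidy, sellers receive Ps = Pb + 13 for each unit, where Pb is the price buyers pay.
On the curves, Pb = 247.5 - 0.5Q and Ps = 27.5 + 0.25Q; the wedge Ps − Pb = 13 gives 27.5 + 0.25Q − (247.5 - 0.5Q) = 13, so Q' = 932/3.
Then Pb = 247.5 − 0.5·(932/3) = 553/6 and Ps = 27.5 + 0.25·(932/3) = 631/6.
The subsidy expands output by 932/3 − 880/3 = 52/3 past the efficient level; on those units the gap between marginal cost and willingness to pay runs from 0 up to 13.
DWL = ½ × 13 × 52/3 = 338/3.

Deadweight loss = 338/3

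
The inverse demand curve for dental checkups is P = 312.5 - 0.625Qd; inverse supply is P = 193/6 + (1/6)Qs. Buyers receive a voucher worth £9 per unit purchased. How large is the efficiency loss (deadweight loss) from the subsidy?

Pre-subsidy: 312.5 - 0.625Q = 193/6 + (1/6)Q gives Q* = 6728/19 and P* = 3465/38.
With the rebate, buyers effectively pay Pb = Ps − 9, where Ps is the price sellers receive.
On the curves, Pb = 312.5 - 0.625Q and Ps = 193/6 + (1/6)Q; the wedge Ps − Pb = 9 gives 193/6 + (1/6)Q − (312.5 - 0.625Q) = 9, so Q' = 6944/19.
Then Pb = 312.5 − 0.625·(6944/19) = 3195/38 and Ps = 193/6 + (1/6)·(6944/19) = 3537/38.
The subsidy expands output by 6944/19 − 6728/19 = 216/19 past the efficient level; on those units the gap between marginal cost and willingness to pay runs from 0 up to 9.
DWL = ½ × 9 × 216/19 = 972/19.

Deadweight loss = 972/19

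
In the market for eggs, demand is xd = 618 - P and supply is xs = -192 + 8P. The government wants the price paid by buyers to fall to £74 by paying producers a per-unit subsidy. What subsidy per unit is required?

At a buyer price of 74, quantity demanded is 618 − 1·74 = 544.
Sellers supply 544 only when they receive Ps with -192 + 8·Ps = 544, i.e. Ps = 92.
s = Ps − Pb = 92 − 74 = 18.

Required subsidy s = £18 per unit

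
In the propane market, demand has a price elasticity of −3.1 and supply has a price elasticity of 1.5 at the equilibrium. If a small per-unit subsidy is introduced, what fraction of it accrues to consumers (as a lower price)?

For a small subsidy around the equilibrium, the benefit split depends on the relative slopes, which at a point are proportional to the elasticities.
Buyer share = εs/(εs + |εd|) = 1.5/(1.5 + 3.1) = 15/46; seller share = |εd|/(εs + |εd|) = 31/46.

Consumer share = 15/46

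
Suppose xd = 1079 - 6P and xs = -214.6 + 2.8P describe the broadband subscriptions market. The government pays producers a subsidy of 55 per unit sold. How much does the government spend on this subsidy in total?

Government cost = 16610

Pre-subsidy: 1079 - 6P = -214.6 + 2.8P gives P* = 147, x* = 197.
With the subsidy, sellers receive Ps = Pb + 55 for each unit, where Pb is the price buyers pay.
Supply in terms of Pb becomes xs = -214.6 + 2.8(Pb + 55) = -60.6 + 2.8Pb. Setting this equal to demand: 1079 - 6Pb = -60.6 + 2.8Pb, so Pb = 129.5.
Sellers receive Ps = 129.5 + 55 = 184.5; x' = 1079 − 6·129.5 = 302.
Government outlay = subsidy × quantity = 55 × 302 = 16610.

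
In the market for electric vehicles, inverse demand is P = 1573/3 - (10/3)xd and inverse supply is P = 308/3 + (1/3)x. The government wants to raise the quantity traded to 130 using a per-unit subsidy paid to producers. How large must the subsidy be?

Required subsidy s = 55 per unit

At x = 130, from the demand curve buyers pay Pb = 1573/3 − (10/3)·130 = 91; from the supply curve sellers need Ps = 308/3 + (1/3)·130 = 146.
The subsidy must fill the gap: s = Ps − Pb = 146 − 91 = 55.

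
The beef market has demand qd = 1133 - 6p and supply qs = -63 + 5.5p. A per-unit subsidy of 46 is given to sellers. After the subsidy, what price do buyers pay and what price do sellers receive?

Buyers pay 82; sellers receive 128

Pre-subsidy: 1133 - 6p = -63 + 5.5p gives p* = 104, q* = 509.
With the subsidy, sellers receive ps = pb + 46 for each unit, where pb is the price buyers pay.
Supply in terms of pb becomes qs = -63 + 5.5(pb + 46) = 190 + 5.5pb. Setting this equal to demand: 1133 - 6pb = 190 + 5.5pb, so pb = 82.
Sellers receive ps = 82 + 46 = 128; q' = 1133 − 6·82 = 641.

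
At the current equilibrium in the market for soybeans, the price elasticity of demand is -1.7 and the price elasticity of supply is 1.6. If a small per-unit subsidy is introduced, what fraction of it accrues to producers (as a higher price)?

For a small subsidy around the equilibrium, the benefit split depends on the relative slopes, which at a point are proportional to the elasticities.
Buyer share = εs/(εs + |εd|) = 1.6/(1.6 + 1.7) = 16/33; seller share = |εd|/(εs + |εd|) = 17/33.
So producers capture 17/33 of the subsidy.

Producer share = 17/33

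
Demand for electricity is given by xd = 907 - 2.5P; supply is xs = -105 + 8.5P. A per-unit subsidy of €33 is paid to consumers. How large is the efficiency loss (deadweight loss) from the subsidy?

Deadweight loss = €1051.875

Pre-subsidy: 907 - 2.5P = -105 + 8.5P gives P* = 92, x* = 677.
With the rebate, buyers effectively pay Pb = Ps − 33, where Ps is the price sellers receive.
Demand in terms of Ps becomes xd = 907 − 2.5(Ps − 33) = 989.5 - 2.5Ps. Setting this equal to supply: 989.5 - 2.5Ps = -105 + 8.5Ps, so Ps = 99.5.
Buyers pay Pb = 99.5 − 33 = 66.5; x' = -105 + 8.5·99.5 = 740.75.
The subsidy expands output by 740.75 − 677 = 63.75 past the efficient level; on those units the gap between marginal cost and willingness to pay runs from 0 up to 33.
DWL = ½ × 33 × 63.75 = 1051.875.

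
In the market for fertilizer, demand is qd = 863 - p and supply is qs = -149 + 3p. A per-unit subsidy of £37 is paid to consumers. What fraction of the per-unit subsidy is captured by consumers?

Pre-subsidy: 863 - p = -149 + 3p gives p* = 253, q* = 610.
With the rebate, buyers effectively pay pb = ps − 37, where ps is the price sellers receive.
Demand in terms of ps becomes qd = 863 − 1(ps − 37) = 900 - ps. Setting this equal to supply: 900 - ps = -149 + 3ps, so ps = 262.25.
Buyers pay pb = 262.25 − 37 = 225.25; q' = -149 + 3·262.25 = 637.75.
Buyers' price falls by p* − pb = 253 − 225.25 = 27.75; sellers' price rises by ps − p* = 262.25 − 253 = 9.25.
So consumers capture 27.75/37 = 0.75 of each unit of subsidy.

Consumer share = 0.75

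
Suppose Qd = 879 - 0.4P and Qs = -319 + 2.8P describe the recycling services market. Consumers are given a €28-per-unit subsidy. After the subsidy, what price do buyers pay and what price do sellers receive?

Buyers pay €349.875; sellers receive €377.875

Pre-subsidy: 879 - 0.4P = -319 + 2.8P gives P* = 374.375, Q* = 729.25.
With the rebate, buyers effectively pay Pb = Ps − 28, where Ps is the price sellers receive.
Demand in terms of Ps becomes Qd = 879 − 0.4(Ps − 28) = 890.2 - 0.4Ps. Setting this equal to supply: 890.2 - 0.4Ps = -319 + 2.8Ps, so Ps = 377.875.
Buyers pay Pb = 377.875 − 28 = 349.875; Q' = -319 + 2.8·377.875 = 739.05.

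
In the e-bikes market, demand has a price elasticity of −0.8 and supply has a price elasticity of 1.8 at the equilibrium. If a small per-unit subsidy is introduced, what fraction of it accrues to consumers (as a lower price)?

For a small subsidy around the equilibrium, the benefit split depends on the relative slopes, which at a point are proportional to the elasticities.
Buyer share = εs/(εs + |εd|) = 1.8/(1.8 + 0.8) = 9/13; seller share = |εd|/(εs + |εd|) = 4/13.

Consumer share = 9/13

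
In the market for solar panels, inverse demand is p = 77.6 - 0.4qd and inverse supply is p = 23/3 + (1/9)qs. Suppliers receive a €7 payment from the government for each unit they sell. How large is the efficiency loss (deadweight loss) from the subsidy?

Pre-subsidy: 77.6 - 0.4q = 23/3 + (1/9)q gives q* = 3147/23 and p* = 526/23.
With the subsidy, sellers receive ps = pb + 7 for each unit, where pb is the price buyers pay.
On the curves, pb = 77.6 - 0.4q and ps = 23/3 + (1/9)q; the wedge ps − pb = 7 gives 23/3 + (1/9)q − (77.6 - 0.4q) = 7, so q' = 3462/23.
Then pb = 77.6 − 0.4·(3462/23) = 400/23 and ps = 23/3 + (1/9)·(3462/23) = 561/23.
The subsidy expands output by 3462/23 − 3147/23 = 315/23 past the efficient level; on those units the gap between marginal cost and willingness to pay runs from 0 up to 7.
DWL = ½ × 7 × 315/23 = 2205/46.

Deadweight loss = 2205/46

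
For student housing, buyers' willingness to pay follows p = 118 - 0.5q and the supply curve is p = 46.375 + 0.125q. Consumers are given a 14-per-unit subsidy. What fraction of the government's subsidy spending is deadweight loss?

DWL / government spending = 56/685

Pre-subsidy: 118 - 0.5q = 46.375 + 0.125q gives q* = 114.6 and p* = 60.7.
With the rebate, buyers effectively pay pb = ps − 14, where ps is the price sellers receive.
On the curves, pb = 118 - 0.5q and ps = 46.375 + 0.125q; the wedge ps − pb = 14 gives 46.375 + 0.125q − (118 - 0.5q) = 14, so q' = 137.
Then pb = 118 − 0.5·137 = 49.5 and ps = 46.375 + 0.125·137 = 63.5.
ΔCS = ½(114.6 + 137)(60.7 − 49.5) = 1408.96; ΔPS = ½(114.6 + 137)(63.5 − 60.7) = 352.24.
Government spending = 14 × 137 = 1918.
DWL = ½ × 14 × (137 − 114.6) = 156.8; fraction = 156.8 / 1918 = 56/685.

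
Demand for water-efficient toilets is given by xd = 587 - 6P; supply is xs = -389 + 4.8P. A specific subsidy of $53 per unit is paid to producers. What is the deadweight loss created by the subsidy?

Pre-subsidy: 587 - 6P = -389 + 4.8P gives P* = 2440/27, x* = 403/9.
With the subsidy, sellers receive Ps = Pb + 53 for each unit, where Pb is the price buyers pay.
Supply in terms of Pb becomes xs = -389 + 4.8(Pb + 53) = -134.6 + 4.8Pb. Setting this equal to demand: 587 - 6Pb = -134.6 + 4.8Pb, so Pb = 1804/27.
Sellers receive Ps = 1804/27 + 53 = 3235/27; x' = 587 − 6·(1804/27) = 1675/9.
The subsidy expands output by 1675/9 − 403/9 = 424/3 past the efficient level; on those units the gap between marginal cost and willingness to pay runs from 0 up to 53.
DWL = ½ × 53 × 424/3 = 11236/3.

Deadweight loss = 11236/3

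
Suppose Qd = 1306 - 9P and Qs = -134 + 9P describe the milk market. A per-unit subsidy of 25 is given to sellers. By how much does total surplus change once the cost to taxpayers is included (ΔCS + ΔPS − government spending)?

Net change in total surplus = -1406.25

Pre-subsidy: 1306 - 9P = -134 + 9P gives P* = 80, Q* = 586.
With the subsidy, sellers receive Ps = Pb + 25 for each unit, where Pb is the price buyers pay.
Supply in terms of Pb becomes Qs = -134 + 9(Pb + 25) = 91 + 9Pb. Setting this equal to demand: 1306 - 9Pb = 91 + 9Pb, so Pb = 67.5.
Sellers receive Ps = 67.5 + 25 = 92.5; Q' = 1306 − 9·67.5 = 698.5.
ΔCS = ½(586 + 698.5)(80 − 67.5) = 8028.125; ΔPS = ½(586 + 698.5)(92.5 − 80) = 8028.125.
Government spending = 25 × 698.5 = 17462.5.
Net change = 8028.125 + 8028.125 − 17462.5 = -1406.25. The loss equals the DWL triangle ½·25·112.5.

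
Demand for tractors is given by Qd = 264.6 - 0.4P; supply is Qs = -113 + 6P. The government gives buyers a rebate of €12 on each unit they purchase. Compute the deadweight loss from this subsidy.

Deadweight loss = €27

Pre-subsidy: 264.6 - 0.4P = -113 + 6P gives P* = 59, Q* = 241.
With the rebate, buyers effectively pay Pb = Ps − 12, where Ps is the price sellers receive.
Demand in terms of Ps becomes Qd = 264.6 − 0.4(Ps − 12) = 269.4 - 0.4Ps. Setting this equal to supply: 269.4 - 0.4Ps = -113 + 6Ps, so Ps = 59.75.
Buyers pay Pb = 59.75 − 12 = 47.75; Q' = -113 + 6·59.75 = 245.5.
The subsidy expands output by 245.5 − 241 = 4.5 past the efficient level; on those units the gap between marginal cost and willingness to pay runs from 0 up to 12.
DWL = ½ × 12 × 4.5 = 27.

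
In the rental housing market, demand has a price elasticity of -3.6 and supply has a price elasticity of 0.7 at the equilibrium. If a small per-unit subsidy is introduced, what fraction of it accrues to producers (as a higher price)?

For a small subsidy around the equilibrium, the benefit split depends on the relative slopes, which at a point are proportional to the elasticities.
Buyer share = εs/(εs + |εd|) = 0.7/(0.7 + 3.6) = 7/43; seller share = |εd|/(εs + |εd|) = 36/43.
So producers capture 36/43 of the subsidy.

Producer share = 36/43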